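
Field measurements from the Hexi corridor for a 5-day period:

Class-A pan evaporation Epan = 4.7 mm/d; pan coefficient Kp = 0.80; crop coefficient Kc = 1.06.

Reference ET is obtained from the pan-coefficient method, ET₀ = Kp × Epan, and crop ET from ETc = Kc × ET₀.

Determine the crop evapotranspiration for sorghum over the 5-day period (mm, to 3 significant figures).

ET₀ = 0.80 × 4.7 = 3.7600 mm/d
ETc = Kc × ET₀ = 1.06 × 3.7600 = 3.9856 mm/d
Over 5 days: 3.9856 × 5 = 19.928 mm

19.9 mm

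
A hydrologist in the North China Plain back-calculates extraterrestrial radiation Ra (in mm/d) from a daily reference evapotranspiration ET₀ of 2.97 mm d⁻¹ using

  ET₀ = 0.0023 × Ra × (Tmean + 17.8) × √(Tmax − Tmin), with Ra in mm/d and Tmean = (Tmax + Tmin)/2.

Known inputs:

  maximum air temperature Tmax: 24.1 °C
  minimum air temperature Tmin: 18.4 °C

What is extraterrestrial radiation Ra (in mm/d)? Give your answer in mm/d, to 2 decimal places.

13.85 mm/d

Tmean = 21.25 °C; √ΔT = 2.3875
Ra = ET₀ / [0.0023 × (Tmean+17.8) × √ΔT] = 2.97 / (0.0023 × 39.05 × 2.3875) = 13.850 mm/d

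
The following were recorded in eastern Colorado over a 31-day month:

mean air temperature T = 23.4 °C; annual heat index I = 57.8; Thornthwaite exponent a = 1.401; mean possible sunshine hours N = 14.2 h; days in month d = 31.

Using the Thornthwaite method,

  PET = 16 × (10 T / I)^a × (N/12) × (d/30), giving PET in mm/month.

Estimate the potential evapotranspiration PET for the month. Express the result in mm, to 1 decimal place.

10T/I = 10 × 23.4 / 57.8 = 4.0484
(10T/I)^a = 4.0484^1.401 = 7.0926
Uncorrected PET = 16 × 7.0926 = 113.482 mm
Correction = (N/12)(d/30) = (14.2/12)(31/30) = 1.2228
PET = 113.482 × 1.2228 = 138.766 mm/month

138.8 mm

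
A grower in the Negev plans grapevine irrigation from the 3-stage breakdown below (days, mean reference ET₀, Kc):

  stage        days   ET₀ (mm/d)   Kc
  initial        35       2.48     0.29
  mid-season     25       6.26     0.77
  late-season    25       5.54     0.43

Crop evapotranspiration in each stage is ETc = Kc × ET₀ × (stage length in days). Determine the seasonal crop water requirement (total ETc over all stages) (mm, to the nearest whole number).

initial: 0.29 × 2.48 × 35 = 25.17 mm
mid-season: 0.77 × 6.26 × 25 = 120.51 mm
late-season: 0.43 × 5.54 × 25 = 59.56 mm
Seasonal total = 205.24 mm

205 mm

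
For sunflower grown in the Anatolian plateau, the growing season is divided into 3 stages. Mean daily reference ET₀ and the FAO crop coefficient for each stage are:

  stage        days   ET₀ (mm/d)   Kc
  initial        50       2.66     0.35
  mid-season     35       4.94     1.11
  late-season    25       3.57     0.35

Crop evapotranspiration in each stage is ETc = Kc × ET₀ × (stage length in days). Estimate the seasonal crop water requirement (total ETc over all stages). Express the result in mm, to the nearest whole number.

initial: 0.35 × 2.66 × 50 = 46.55 mm
mid-season: 1.11 × 4.94 × 35 = 191.92 mm
late-season: 0.35 × 3.57 × 25 = 31.24 mm
Seasonal total = 269.71 mm

270 mm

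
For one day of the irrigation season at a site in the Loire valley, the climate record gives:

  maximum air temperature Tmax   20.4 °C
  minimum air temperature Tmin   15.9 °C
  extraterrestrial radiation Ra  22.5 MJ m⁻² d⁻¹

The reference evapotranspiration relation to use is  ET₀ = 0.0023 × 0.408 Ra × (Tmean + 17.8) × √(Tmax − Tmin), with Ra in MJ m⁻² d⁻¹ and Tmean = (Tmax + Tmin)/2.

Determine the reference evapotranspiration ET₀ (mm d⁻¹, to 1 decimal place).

Tmean = (20.4 + 15.9)/2 = 18.15 °C
0.408 Ra = 0.408 × 22.5 = 9.1800 mm/d equivalent
ET₀ = 0.0023 × 9.1800 × (18.15 + 17.8) × √4.5 = 0.0023 × 9.1800 × 35.95 × 2.1213 = 1.6102 mm/d

1.6 mm d⁻¹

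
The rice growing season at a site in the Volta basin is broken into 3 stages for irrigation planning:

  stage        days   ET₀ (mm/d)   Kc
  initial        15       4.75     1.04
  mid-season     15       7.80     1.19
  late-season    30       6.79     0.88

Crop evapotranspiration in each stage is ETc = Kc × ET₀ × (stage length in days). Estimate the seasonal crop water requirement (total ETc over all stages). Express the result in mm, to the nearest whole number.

393 mm

initial: 1.04 × 4.75 × 15 = 74.10 mm
mid-season: 1.19 × 7.80 × 15 = 139.23 mm
late-season: 0.88 × 6.79 × 30 = 179.26 mm
Seasonal total = 392.59 mm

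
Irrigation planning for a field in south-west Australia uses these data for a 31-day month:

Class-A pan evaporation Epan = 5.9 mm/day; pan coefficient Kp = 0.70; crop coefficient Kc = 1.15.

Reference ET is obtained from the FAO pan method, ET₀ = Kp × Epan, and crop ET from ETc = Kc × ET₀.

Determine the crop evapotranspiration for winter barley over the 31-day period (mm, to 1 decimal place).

ET₀ = 0.70 × 5.9 = 4.1300 mm/d
ETc = Kc × ET₀ = 1.15 × 4.1300 = 4.7495 mm/d
Over 31 days: 4.7495 × 31 = 147.235 mm

147.2 mm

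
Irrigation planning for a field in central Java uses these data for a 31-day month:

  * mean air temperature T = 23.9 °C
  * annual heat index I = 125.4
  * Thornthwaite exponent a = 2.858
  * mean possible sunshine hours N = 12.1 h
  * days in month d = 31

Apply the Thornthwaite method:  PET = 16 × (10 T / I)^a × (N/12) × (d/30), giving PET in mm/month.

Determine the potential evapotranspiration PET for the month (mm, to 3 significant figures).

105 mm

10T/I = 10 × 23.9 / 125.4 = 1.9059
(10T/I)^a = 1.9059^2.858 = 6.3172
Uncorrected PET = 16 × 6.3172 = 101.075 mm
Correction = (N/12)(d/30) = (12.1/12)(31/30) = 1.0419
PET = 101.075 × 1.0419 = 105.310 mm/month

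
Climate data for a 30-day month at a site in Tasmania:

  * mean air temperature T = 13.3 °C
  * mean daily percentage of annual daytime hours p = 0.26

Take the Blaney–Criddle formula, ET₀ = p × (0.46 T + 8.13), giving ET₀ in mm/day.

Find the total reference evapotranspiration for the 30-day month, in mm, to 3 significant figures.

111 mm

ET₀ = 0.26 × (0.46 × 13.3 + 8.13) = 0.26 × 14.248 = 3.7045 mm/d
Monthly total = 3.7045 × 30 = 111.135 mm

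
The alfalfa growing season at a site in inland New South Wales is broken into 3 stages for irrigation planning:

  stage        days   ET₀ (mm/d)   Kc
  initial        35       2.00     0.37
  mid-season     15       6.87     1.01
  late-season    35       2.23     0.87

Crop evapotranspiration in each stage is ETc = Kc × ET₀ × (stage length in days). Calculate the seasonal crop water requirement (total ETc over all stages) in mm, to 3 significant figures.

initial: 0.37 × 2.00 × 35 = 25.90 mm
mid-season: 1.01 × 6.87 × 15 = 104.08 mm
late-season: 0.87 × 2.23 × 35 = 67.90 mm
Seasonal total = 197.88 mm

198 mm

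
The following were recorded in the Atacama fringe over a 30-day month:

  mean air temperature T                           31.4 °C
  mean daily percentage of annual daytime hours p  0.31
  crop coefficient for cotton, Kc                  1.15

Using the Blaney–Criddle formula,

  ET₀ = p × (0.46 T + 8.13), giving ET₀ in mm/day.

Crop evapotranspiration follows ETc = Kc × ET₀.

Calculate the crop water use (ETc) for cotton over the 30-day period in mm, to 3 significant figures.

241 mm

ET₀ = 0.31 × (0.46 × 31.4 + 8.13) = 0.31 × 22.574 = 6.9979 mm/d
ETc = Kc × ET₀ = 1.15 × 6.9979 = 8.0476 mm/d
Over 30 days: 8.0476 × 30 = 241.428 mm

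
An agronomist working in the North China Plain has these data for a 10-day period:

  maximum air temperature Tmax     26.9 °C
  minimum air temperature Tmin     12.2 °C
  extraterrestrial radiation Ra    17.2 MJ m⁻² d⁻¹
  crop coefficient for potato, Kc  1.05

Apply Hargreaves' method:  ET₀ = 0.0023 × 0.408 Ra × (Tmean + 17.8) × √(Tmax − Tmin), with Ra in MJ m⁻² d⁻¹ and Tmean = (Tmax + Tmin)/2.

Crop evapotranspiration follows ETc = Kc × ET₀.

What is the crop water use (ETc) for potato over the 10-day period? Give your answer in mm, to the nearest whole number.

24 mm

Tmean = (26.9 + 12.2)/2 = 19.55 °C
0.408 Ra = 0.408 × 17.2 = 7.0176 mm/d equivalent
ET₀ = 0.0023 × 7.0176 × (19.55 + 17.8) × √14.7 = 0.0023 × 7.0176 × 37.35 × 3.8341 = 2.3114 mm/d
ETc = Kc × ET₀ = 1.05 × 2.3114 = 2.4270 mm/d
Over 10 days: 2.4270 × 10 = 24.270 mm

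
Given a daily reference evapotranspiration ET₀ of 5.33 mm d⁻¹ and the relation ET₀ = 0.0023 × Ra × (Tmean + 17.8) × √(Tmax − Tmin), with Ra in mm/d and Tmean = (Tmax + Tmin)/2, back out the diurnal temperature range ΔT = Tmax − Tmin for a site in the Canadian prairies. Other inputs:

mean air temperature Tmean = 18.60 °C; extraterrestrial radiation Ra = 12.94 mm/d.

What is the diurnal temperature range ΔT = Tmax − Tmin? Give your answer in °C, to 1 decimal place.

√ΔT = ET₀ / [0.0023 × Ra × (Tmean+17.8)] = 5.33 / (0.0023 × 12.94 × 36.40) = 4.9200
ΔT = 4.9200² = 24.206 °C

24.2 °C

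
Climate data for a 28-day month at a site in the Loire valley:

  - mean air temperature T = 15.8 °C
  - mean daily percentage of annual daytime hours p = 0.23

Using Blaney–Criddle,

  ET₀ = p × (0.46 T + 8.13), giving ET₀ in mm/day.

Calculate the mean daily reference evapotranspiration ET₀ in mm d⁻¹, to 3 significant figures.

ET₀ = 0.23 × (0.46 × 15.8 + 8.13) = 0.23 × 15.398 = 3.5415 mm/d

3.54 mm d⁻¹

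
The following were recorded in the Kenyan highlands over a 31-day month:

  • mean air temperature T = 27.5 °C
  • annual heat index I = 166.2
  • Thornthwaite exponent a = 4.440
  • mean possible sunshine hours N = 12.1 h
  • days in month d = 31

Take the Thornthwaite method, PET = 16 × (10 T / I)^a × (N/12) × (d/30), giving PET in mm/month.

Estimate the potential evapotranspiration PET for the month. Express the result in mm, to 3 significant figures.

10T/I = 10 × 27.5 / 166.2 = 1.6546
(10T/I)^a = 1.6546^4.440 = 9.3540
Uncorrected PET = 16 × 9.3540 = 149.664 mm
Correction = (N/12)(d/30) = (12.1/12)(31/30) = 1.0419
PET = 149.664 × 1.0419 = 155.935 mm/month

156 mm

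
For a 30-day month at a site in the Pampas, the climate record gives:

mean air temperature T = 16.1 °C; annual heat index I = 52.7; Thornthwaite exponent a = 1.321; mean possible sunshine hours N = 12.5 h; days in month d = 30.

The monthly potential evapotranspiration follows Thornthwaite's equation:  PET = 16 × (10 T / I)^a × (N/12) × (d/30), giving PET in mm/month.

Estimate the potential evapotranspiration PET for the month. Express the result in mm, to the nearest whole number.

73 mm

10T/I = 10 × 16.1 / 52.7 = 3.0550
(10T/I)^a = 3.0550^1.321 = 4.3722
Uncorrected PET = 16 × 4.3722 = 69.955 mm
Correction = (N/12)(d/30) = (12.5/12)(30/30) = 1.0417
PET = 69.955 × 1.0417 = 72.872 mm/month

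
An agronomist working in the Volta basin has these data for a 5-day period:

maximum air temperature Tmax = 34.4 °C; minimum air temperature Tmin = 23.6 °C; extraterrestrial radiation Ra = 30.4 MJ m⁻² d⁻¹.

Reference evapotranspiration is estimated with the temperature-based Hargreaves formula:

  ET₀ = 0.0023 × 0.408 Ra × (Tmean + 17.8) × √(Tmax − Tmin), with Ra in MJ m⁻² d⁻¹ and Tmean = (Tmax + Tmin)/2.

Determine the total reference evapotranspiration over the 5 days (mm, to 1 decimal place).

21.9 mm

Tmean = (34.4 + 23.6)/2 = 29.00 °C
0.408 Ra = 0.408 × 30.4 = 12.4032 mm/d equivalent
ET₀ = 0.0023 × 12.4032 × (29.00 + 17.8) × √10.8 = 0.0023 × 12.4032 × 46.80 × 3.2863 = 4.3875 mm/d
Over 5 days: 4.3875 × 5 = 21.938 mm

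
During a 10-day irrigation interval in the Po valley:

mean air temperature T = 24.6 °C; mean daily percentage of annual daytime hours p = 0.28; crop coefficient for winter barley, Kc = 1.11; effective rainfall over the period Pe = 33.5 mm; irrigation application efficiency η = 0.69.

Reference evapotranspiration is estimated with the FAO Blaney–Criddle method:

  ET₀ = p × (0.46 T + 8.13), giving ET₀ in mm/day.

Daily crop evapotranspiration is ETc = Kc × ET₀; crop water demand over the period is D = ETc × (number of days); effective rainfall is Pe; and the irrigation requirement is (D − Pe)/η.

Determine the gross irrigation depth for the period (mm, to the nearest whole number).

39 mm

ET₀ = 0.28 × (0.46 × 24.6 + 8.13) = 0.28 × 19.446 = 5.4449 mm/d
ETc = Kc × ET₀ = 1.11 × 5.4449 = 6.0438 mm/d
Crop demand D = ETc × 10 d = 6.0438 × 10 = 60.438 mm
D − Pe = 60.438 − 33.5 = 26.938 mm
Gross irrigation = 26.938 / 0.69 = 39.041 mm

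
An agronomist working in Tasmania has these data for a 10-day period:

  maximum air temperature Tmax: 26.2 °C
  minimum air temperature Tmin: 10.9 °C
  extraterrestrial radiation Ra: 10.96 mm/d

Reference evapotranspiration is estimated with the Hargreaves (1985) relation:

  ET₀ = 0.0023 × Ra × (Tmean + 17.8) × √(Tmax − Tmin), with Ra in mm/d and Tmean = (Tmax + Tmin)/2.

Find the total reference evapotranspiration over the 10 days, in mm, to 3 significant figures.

35.8 mm

Tmean = (26.2 + 10.9)/2 = 18.55 °C
ET₀ = 0.0023 × 10.96 × (18.55 + 17.8) × √15.3 = 0.0023 × 10.96 × 36.35 × 3.9115 = 3.5841 mm/d
Over 10 days: 3.5841 × 10 = 35.841 mm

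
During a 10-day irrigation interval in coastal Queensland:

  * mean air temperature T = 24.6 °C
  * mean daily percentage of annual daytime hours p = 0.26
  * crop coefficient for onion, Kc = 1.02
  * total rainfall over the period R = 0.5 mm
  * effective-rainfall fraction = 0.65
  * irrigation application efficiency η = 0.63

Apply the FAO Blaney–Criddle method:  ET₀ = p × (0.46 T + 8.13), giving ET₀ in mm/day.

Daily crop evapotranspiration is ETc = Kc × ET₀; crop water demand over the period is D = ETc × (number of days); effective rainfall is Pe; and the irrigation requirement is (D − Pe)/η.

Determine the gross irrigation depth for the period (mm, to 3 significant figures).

81.3 mm

ET₀ = 0.26 × (0.46 × 24.6 + 8.13) = 0.26 × 19.446 = 5.0560 mm/d
ETc = Kc × ET₀ = 1.02 × 5.0560 = 5.1571 mm/d
Crop demand D = ETc × 10 d = 5.1571 × 10 = 51.571 mm
Pe = 0.65 × 0.5 = 0.325 mm
D − Pe = 51.571 − 0.325 = 51.246 mm
Gross irrigation = 51.246 / 0.63 = 81.343 mm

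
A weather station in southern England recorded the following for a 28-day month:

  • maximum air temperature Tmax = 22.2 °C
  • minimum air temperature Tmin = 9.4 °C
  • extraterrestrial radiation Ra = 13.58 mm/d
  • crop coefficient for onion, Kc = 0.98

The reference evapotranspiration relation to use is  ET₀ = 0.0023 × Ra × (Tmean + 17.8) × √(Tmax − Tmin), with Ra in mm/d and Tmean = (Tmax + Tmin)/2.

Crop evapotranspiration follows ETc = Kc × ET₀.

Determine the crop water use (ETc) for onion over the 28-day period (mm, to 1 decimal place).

103.0 mm

Tmean = (22.2 + 9.4)/2 = 15.80 °C
ET₀ = 0.0023 × 13.58 × (15.80 + 17.8) × √12.8 = 0.0023 × 13.58 × 33.60 × 3.5777 = 3.7547 mm/d
ETc = Kc × ET₀ = 0.98 × 3.7547 = 3.6796 mm/d
Over 28 days: 3.6796 × 28 = 103.029 mm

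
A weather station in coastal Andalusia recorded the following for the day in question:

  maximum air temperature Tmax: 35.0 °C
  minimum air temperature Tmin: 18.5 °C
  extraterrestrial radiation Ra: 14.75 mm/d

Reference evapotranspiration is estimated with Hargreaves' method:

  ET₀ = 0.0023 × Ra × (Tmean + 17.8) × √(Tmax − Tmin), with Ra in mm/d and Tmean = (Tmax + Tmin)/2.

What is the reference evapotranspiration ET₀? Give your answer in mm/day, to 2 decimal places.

6.14 mm/day

Tmean = (35.0 + 18.5)/2 = 26.75 °C
ET₀ = 0.0023 × 14.75 × (26.75 + 17.8) × √16.5 = 0.0023 × 14.75 × 44.55 × 4.0620 = 6.1391 mm/d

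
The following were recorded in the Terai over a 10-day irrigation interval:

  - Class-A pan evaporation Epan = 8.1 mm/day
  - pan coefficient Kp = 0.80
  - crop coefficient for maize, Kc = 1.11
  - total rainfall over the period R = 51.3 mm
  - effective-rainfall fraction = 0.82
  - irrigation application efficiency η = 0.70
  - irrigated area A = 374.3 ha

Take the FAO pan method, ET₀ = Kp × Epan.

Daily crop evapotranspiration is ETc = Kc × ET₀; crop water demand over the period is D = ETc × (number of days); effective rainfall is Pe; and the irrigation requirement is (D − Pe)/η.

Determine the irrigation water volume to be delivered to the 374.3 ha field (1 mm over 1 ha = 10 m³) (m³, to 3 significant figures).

ET₀ = 0.80 × 8.1 = 6.4800 mm/d
ETc = Kc × ET₀ = 1.11 × 6.4800 = 7.1928 mm/d
Crop demand D = ETc × 10 d = 7.1928 × 10 = 71.928 mm
Pe = 0.82 × 51.3 = 42.066 mm
D − Pe = 71.928 − 42.066 = 29.862 mm
Gross irrigation = 29.862 / 0.70 = 42.660 mm
Volume = 42.660 mm × 374.3 ha × 10 = 159676.4 m³

160000 m³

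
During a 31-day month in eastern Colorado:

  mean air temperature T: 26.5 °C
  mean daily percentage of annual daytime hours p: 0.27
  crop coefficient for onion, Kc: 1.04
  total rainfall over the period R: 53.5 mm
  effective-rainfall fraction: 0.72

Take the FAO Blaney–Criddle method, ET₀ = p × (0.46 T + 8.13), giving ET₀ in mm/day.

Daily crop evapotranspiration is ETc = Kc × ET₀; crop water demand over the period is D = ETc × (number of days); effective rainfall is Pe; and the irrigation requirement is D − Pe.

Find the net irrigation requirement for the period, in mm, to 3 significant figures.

ET₀ = 0.27 × (0.46 × 26.5 + 8.13) = 0.27 × 20.320 = 5.4864 mm/d
ETc = Kc × ET₀ = 1.04 × 5.4864 = 5.7059 mm/d
Crop demand D = ETc × 31 d = 5.7059 × 31 = 176.883 mm
Pe = 0.72 × 53.5 = 38.520 mm
D − Pe = 176.883 − 38.520 = 138.363 mm

138 mm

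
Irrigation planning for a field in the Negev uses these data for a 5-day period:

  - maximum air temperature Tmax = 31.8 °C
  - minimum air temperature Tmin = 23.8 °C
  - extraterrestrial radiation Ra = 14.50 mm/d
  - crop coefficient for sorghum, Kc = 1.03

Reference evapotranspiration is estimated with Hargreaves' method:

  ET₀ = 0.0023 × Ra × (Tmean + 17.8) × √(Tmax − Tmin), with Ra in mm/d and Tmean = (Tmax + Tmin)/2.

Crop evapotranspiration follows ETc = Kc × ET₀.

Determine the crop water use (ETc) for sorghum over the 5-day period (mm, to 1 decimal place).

22.2 mm

Tmean = (31.8 + 23.8)/2 = 27.80 °C
ET₀ = 0.0023 × 14.50 × (27.80 + 17.8) × √8.0 = 0.0023 × 14.50 × 45.60 × 2.8284 = 4.3013 mm/d
ETc = Kc × ET₀ = 1.03 × 4.3013 = 4.4303 mm/d
Over 5 days: 4.4303 × 5 = 22.152 mm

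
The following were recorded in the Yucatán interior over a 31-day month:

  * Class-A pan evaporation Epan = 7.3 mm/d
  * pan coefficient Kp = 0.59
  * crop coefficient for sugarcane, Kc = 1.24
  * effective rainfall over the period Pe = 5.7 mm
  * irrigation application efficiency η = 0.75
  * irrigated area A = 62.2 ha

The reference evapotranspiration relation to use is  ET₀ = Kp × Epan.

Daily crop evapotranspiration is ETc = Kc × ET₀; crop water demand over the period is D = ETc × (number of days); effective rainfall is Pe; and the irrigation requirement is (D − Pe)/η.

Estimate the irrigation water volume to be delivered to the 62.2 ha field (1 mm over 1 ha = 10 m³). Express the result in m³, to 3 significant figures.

133000 m³

ET₀ = 0.59 × 7.3 = 4.3070 mm/d
ETc = Kc × ET₀ = 1.24 × 4.3070 = 5.3407 mm/d
Crop demand D = ETc × 31 d = 5.3407 × 31 = 165.562 mm
D − Pe = 165.562 − 5.7 = 159.862 mm
Gross irrigation = 159.862 / 0.75 = 213.149 mm
Volume = 213.149 mm × 62.2 ha × 10 = 132578.7 m³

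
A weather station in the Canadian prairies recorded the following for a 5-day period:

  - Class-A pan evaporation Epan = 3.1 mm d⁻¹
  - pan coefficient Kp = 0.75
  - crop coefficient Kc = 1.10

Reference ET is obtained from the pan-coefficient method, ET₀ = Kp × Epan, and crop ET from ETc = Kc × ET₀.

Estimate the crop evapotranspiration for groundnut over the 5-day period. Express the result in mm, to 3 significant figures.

12.8 mm

ET₀ = 0.75 × 3.1 = 2.3250 mm/d
ETc = Kc × ET₀ = 1.10 × 2.3250 = 2.5575 mm/d
Over 5 days: 2.5575 × 5 = 12.788 mm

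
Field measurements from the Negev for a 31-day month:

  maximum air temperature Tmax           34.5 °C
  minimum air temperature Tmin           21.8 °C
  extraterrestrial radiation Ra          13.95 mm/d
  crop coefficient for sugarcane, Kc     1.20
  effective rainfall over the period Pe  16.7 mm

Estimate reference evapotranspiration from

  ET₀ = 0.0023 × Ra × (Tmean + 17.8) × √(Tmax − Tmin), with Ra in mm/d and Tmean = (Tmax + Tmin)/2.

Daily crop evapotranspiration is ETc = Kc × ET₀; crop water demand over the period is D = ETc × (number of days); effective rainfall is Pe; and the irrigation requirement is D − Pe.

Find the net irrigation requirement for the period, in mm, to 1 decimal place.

Tmean = (34.5 + 21.8)/2 = 28.15 °C
ET₀ = 0.0023 × 13.95 × (28.15 + 17.8) × √12.7 = 0.0023 × 13.95 × 45.95 × 3.5637 = 5.2540 mm/d
ETc = Kc × ET₀ = 1.20 × 5.2540 = 6.3048 mm/d
Crop demand D = ETc × 31 d = 6.3048 × 31 = 195.449 mm
D − Pe = 195.449 − 16.7 = 178.749 mm

178.7 mm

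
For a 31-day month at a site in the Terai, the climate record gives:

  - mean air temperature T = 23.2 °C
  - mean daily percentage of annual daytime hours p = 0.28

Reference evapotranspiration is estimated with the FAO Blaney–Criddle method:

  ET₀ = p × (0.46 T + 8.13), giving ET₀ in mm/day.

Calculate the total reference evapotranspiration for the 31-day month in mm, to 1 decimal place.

ET₀ = 0.28 × (0.46 × 23.2 + 8.13) = 0.28 × 18.802 = 5.2646 mm/d
Monthly total = 5.2646 × 31 = 163.203 mm

163.2 mm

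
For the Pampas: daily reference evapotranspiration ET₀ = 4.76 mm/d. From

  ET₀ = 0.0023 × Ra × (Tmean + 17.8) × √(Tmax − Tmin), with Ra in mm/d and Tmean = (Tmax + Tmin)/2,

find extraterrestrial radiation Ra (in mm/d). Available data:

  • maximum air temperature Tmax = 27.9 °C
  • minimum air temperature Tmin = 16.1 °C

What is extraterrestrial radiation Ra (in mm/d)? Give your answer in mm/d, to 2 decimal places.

Tmean = 22.00 °C; √ΔT = 3.4351
Ra = ET₀ / [0.0023 × (Tmean+17.8) × √ΔT] = 4.76 / (0.0023 × 39.80 × 3.4351) = 15.138 mm/d

15.14 mm/d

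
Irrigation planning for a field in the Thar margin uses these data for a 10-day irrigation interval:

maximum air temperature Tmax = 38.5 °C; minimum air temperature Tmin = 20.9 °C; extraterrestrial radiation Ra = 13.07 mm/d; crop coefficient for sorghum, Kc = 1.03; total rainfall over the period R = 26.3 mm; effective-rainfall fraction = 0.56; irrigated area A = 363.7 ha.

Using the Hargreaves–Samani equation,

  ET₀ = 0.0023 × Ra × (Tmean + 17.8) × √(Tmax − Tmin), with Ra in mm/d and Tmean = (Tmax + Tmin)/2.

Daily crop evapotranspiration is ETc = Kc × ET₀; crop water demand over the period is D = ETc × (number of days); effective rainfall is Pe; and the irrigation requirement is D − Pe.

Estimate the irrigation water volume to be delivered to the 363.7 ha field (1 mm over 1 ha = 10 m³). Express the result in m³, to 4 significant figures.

Tmean = (38.5 + 20.9)/2 = 29.70 °C
ET₀ = 0.0023 × 13.07 × (29.70 + 17.8) × √17.6 = 0.0023 × 13.07 × 47.50 × 4.1952 = 5.9903 mm/d
ETc = Kc × ET₀ = 1.03 × 5.9903 = 6.1700 mm/d
Crop demand D = ETc × 10 d = 6.1700 × 10 = 61.700 mm
Pe = 0.56 × 26.3 = 14.728 mm
D − Pe = 61.700 − 14.728 = 46.972 mm
Volume = 46.972 mm × 363.7 ha × 10 = 170837.2 m³

170800 m³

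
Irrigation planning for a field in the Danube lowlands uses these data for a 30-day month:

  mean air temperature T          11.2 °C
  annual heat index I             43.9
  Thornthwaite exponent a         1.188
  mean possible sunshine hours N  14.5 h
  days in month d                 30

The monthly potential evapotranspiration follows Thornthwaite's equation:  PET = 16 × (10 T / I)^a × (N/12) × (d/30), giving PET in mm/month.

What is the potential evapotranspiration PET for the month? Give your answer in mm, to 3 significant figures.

58.8 mm

10T/I = 10 × 11.2 / 43.9 = 2.5513
(10T/I)^a = 2.5513^1.188 = 3.0425
Uncorrected PET = 16 × 3.0425 = 48.680 mm
Correction = (N/12)(d/30) = (14.5/12)(30/30) = 1.2083
PET = 48.680 × 1.2083 = 58.820 mm/month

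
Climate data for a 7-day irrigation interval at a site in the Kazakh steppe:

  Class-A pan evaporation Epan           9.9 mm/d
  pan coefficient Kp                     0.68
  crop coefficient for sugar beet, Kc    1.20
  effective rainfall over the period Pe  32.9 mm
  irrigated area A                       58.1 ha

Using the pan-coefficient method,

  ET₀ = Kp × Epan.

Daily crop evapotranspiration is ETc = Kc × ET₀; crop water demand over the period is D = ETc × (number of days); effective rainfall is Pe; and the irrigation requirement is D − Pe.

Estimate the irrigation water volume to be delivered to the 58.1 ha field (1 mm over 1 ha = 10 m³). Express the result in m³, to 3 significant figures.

13700 m³

ET₀ = 0.68 × 9.9 = 6.7320 mm/d
ETc = Kc × ET₀ = 1.20 × 6.7320 = 8.0784 mm/d
Crop demand D = ETc × 7 d = 8.0784 × 7 = 56.549 mm
D − Pe = 56.549 − 32.9 = 23.649 mm
Volume = 23.649 mm × 58.1 ha × 10 = 13740.1 m³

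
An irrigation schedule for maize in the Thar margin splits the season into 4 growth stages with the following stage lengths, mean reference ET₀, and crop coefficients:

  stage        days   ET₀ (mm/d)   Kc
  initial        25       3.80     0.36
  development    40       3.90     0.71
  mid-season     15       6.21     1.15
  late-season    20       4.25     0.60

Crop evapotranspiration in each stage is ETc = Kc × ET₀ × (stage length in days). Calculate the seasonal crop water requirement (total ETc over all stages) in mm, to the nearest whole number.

303 mm

initial: 0.36 × 3.80 × 25 = 34.20 mm
development: 0.71 × 3.90 × 40 = 110.76 mm
mid-season: 1.15 × 6.21 × 15 = 107.12 mm
late-season: 0.60 × 4.25 × 20 = 51.00 mm
Seasonal total = 303.08 mm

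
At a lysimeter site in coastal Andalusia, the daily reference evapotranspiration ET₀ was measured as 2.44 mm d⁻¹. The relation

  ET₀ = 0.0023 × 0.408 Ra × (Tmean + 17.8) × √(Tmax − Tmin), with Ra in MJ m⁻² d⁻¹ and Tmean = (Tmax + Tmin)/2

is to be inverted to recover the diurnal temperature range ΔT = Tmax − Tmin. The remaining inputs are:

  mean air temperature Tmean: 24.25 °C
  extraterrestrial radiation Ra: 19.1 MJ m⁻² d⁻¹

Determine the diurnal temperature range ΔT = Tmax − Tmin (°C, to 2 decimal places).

10.48 °C

√ΔT = ET₀ / [0.0023 × 0.408 × Ra × (Tmean+17.8)] = 2.44 / (0.0023 × 7.7928 × 42.05) = 3.2374
ΔT = 3.2374² = 10.481 °C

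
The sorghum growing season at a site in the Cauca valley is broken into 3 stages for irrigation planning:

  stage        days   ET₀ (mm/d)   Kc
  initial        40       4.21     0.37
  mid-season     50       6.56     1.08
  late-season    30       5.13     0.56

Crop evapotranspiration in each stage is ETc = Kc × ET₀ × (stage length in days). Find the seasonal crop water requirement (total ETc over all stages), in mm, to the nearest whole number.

initial: 0.37 × 4.21 × 40 = 62.31 mm
mid-season: 1.08 × 6.56 × 50 = 354.24 mm
late-season: 0.56 × 5.13 × 30 = 86.18 mm
Seasonal total = 502.73 mm

503 mm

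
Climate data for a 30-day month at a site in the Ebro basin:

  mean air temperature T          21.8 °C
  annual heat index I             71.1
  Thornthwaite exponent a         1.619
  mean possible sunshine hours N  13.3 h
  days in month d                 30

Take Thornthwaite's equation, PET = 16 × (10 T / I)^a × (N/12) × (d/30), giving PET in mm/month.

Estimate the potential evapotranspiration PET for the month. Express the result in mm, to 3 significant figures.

109 mm

10T/I = 10 × 21.8 / 71.1 = 3.0661
(10T/I)^a = 3.0661^1.619 = 6.1346
Uncorrected PET = 16 × 6.1346 = 98.154 mm
Correction = (N/12)(d/30) = (13.3/12)(30/30) = 1.1083
PET = 98.154 × 1.1083 = 108.784 mm/month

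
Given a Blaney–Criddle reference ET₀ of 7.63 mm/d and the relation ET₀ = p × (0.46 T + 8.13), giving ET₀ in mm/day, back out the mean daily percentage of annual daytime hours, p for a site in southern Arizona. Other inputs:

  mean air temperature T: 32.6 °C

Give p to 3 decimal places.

p = ET₀ / (0.46 T + 8.13) = 7.63 / (0.46 × 32.6 + 8.13) = 7.63 / 23.126 = 0.3299

0.330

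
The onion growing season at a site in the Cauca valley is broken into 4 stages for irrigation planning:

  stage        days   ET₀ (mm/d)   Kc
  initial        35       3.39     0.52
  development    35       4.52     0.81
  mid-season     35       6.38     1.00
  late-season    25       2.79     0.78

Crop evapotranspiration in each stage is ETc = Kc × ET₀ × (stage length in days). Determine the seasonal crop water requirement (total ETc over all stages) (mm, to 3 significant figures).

468 mm

initial: 0.52 × 3.39 × 35 = 61.70 mm
development: 0.81 × 4.52 × 35 = 128.14 mm
mid-season: 1.00 × 6.38 × 35 = 223.30 mm
late-season: 0.78 × 2.79 × 25 = 54.41 mm
Seasonal total = 467.55 mm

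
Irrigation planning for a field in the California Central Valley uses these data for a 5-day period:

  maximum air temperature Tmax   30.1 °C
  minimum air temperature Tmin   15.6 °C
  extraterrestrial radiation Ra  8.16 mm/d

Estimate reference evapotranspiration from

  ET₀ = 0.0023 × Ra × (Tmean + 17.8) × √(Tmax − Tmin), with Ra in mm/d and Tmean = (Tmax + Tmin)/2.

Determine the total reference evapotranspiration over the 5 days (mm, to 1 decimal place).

14.5 mm

Tmean = (30.1 + 15.6)/2 = 22.85 °C
ET₀ = 0.0023 × 8.16 × (22.85 + 17.8) × √14.5 = 0.0023 × 8.16 × 40.65 × 3.8079 = 2.9051 mm/d
Over 5 days: 2.9051 × 5 = 14.526 mm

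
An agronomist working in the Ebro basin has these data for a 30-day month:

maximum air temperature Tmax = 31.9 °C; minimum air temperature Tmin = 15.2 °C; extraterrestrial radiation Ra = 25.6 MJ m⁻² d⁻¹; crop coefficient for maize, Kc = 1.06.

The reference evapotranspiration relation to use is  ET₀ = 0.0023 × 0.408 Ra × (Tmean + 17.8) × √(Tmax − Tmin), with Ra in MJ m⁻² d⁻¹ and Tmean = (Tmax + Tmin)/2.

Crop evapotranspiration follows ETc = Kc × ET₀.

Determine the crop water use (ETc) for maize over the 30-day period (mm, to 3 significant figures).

Tmean = (31.9 + 15.2)/2 = 23.55 °C
0.408 Ra = 0.408 × 25.6 = 10.4448 mm/d equivalent
ET₀ = 0.0023 × 10.4448 × (23.55 + 17.8) × √16.7 = 0.0023 × 10.4448 × 41.35 × 4.0866 = 4.0594 mm/d
ETc = Kc × ET₀ = 1.06 × 4.0594 = 4.3030 mm/d
Over 30 days: 4.3030 × 30 = 129.090 mm

129 mm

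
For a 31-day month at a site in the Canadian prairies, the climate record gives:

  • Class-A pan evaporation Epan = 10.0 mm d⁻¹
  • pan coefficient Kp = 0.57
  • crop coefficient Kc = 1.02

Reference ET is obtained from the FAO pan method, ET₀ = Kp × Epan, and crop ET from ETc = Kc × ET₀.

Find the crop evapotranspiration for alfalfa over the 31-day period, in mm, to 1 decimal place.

180.2 mm

ET₀ = 0.57 × 10.0 = 5.7000 mm/d
ETc = Kc × ET₀ = 1.02 × 5.7000 = 5.8140 mm/d
Over 31 days: 5.8140 × 31 = 180.234 mm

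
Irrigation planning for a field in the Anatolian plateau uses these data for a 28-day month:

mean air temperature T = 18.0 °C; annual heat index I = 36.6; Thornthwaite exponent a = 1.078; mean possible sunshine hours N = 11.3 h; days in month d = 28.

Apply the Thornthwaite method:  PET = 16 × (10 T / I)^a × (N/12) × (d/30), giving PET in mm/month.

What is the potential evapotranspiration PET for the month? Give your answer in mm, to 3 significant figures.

10T/I = 10 × 18.0 / 36.6 = 4.9180
(10T/I)^a = 4.9180^1.078 = 5.5686
Uncorrected PET = 16 × 5.5686 = 89.098 mm
Correction = (N/12)(d/30) = (11.3/12)(28/30) = 0.8789
PET = 89.098 × 0.8789 = 78.308 mm/month

78.3 mm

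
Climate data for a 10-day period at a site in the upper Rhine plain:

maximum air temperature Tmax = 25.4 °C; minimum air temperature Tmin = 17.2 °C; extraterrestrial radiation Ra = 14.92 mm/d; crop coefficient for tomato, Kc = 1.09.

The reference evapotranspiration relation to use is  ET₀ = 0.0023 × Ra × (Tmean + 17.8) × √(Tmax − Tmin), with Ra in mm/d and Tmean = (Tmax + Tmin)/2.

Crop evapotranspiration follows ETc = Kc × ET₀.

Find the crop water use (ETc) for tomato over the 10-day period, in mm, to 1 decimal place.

41.9 mm

Tmean = (25.4 + 17.2)/2 = 21.30 °C
ET₀ = 0.0023 × 14.92 × (21.30 + 17.8) × √8.2 = 0.0023 × 14.92 × 39.10 × 2.8636 = 3.8423 mm/d
ETc = Kc × ET₀ = 1.09 × 3.8423 = 4.1881 mm/d
Over 10 days: 4.1881 × 10 = 41.881 mm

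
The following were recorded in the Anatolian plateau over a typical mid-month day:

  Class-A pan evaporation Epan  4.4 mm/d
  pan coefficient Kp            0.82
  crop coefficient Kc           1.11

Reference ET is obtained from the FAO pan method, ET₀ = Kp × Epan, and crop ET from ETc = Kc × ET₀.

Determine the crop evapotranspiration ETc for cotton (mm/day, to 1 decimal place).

ET₀ = 0.82 × 4.4 = 3.6080 mm/d
ETc = Kc × ET₀ = 1.11 × 3.6080 = 4.0049 mm/d

4.0 mm/day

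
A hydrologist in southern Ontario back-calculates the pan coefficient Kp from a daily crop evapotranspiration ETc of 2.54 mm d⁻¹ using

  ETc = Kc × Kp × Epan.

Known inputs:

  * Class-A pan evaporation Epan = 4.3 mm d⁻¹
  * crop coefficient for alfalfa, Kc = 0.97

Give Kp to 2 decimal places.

ETc = Kc × Kp × Epan  ⇒  Kp = ETc / (Kc × Epan)
Kp = 2.54 / (0.97 × 4.3) = 2.54 / 4.171 = 0.6090

0.61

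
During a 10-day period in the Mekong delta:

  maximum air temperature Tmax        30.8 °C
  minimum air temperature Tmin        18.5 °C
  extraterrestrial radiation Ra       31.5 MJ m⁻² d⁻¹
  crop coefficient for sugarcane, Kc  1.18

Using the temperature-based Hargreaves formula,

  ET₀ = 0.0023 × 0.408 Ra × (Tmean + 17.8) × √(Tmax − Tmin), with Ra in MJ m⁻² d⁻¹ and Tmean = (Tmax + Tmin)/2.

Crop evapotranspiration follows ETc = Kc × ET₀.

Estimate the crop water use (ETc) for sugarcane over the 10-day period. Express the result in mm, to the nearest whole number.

52 mm

Tmean = (30.8 + 18.5)/2 = 24.65 °C
0.408 Ra = 0.408 × 31.5 = 12.8520 mm/d equivalent
ET₀ = 0.0023 × 12.8520 × (24.65 + 17.8) × √12.3 = 0.0023 × 12.8520 × 42.45 × 3.5071 = 4.4007 mm/d
ETc = Kc × ET₀ = 1.18 × 4.4007 = 5.1928 mm/d
Over 10 days: 5.1928 × 10 = 51.928 mm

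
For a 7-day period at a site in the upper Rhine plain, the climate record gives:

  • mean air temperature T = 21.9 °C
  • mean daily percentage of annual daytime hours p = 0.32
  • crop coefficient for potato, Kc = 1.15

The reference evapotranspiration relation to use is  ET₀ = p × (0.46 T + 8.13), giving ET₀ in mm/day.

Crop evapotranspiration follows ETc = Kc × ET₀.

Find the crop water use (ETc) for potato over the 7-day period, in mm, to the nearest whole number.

ET₀ = 0.32 × (0.46 × 21.9 + 8.13) = 0.32 × 18.204 = 5.8253 mm/d
ETc = Kc × ET₀ = 1.15 × 5.8253 = 6.6991 mm/d
Over 7 days: 6.6991 × 7 = 46.894 mm

47 mm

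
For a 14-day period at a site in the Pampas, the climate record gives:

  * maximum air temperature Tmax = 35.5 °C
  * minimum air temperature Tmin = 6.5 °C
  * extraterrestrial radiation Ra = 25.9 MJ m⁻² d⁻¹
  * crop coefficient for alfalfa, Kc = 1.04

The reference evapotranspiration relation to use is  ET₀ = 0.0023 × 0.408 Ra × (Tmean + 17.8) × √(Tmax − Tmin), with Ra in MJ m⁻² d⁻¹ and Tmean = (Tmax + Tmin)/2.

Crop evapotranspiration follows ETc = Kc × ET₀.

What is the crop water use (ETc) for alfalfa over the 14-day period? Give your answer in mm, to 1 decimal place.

73.9 mm

Tmean = (35.5 + 6.5)/2 = 21.00 °C
0.408 Ra = 0.408 × 25.9 = 10.5672 mm/d equivalent
ET₀ = 0.0023 × 10.5672 × (21.00 + 17.8) × √29.0 = 0.0023 × 10.5672 × 38.80 × 5.3852 = 5.0783 mm/d
ETc = Kc × ET₀ = 1.04 × 5.0783 = 5.2814 mm/d
Over 14 days: 5.2814 × 14 = 73.940 mm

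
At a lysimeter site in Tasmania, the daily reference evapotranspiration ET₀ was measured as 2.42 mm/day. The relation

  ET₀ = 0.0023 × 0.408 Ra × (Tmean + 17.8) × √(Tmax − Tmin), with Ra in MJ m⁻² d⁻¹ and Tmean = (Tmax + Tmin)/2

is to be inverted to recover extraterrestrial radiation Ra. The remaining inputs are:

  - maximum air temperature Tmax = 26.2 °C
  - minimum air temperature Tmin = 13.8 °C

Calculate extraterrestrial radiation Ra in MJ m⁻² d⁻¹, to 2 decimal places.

19.37 MJ m⁻² d⁻¹

Tmean = (26.2+13.8)/2 = 20.00 °C; ΔT = 12.4
Ra = ET₀ / [0.0023 × 0.408 × (Tmean+17.8) × √ΔT]
   = 2.42 / (0.0023 × 0.408 × 37.80 × 3.5214) = 19.374 MJ m⁻² d⁻¹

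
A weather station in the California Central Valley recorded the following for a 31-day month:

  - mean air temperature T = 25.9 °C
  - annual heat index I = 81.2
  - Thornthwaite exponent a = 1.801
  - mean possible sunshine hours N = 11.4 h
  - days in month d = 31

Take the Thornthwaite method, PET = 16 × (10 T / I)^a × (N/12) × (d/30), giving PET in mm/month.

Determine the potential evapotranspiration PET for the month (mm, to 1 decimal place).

10T/I = 10 × 25.9 / 81.2 = 3.1897
(10T/I)^a = 3.1897^1.801 = 8.0771
Uncorrected PET = 16 × 8.0771 = 129.234 mm
Correction = (N/12)(d/30) = (11.4/12)(31/30) = 0.9817
PET = 129.234 × 0.9817 = 126.869 mm/month

126.9 mm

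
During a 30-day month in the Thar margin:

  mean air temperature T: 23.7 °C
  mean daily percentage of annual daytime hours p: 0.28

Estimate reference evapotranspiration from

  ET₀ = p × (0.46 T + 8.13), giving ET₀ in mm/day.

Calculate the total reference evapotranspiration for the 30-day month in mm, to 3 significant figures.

160 mm

ET₀ = 0.28 × (0.46 × 23.7 + 8.13) = 0.28 × 19.032 = 5.3290 mm/d
Monthly total = 5.3290 × 30 = 159.870 mm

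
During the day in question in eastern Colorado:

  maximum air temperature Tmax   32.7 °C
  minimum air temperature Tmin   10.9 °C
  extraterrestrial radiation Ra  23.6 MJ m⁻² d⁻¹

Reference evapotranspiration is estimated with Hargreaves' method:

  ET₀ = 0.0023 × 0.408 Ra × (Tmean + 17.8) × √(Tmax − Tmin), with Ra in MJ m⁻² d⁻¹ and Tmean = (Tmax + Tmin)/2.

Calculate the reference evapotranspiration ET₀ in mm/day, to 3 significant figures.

4.09 mm/day

Tmean = (32.7 + 10.9)/2 = 21.80 °C
0.408 Ra = 0.408 × 23.6 = 9.6288 mm/d equivalent
ET₀ = 0.0023 × 9.6288 × (21.80 + 17.8) × √21.8 = 0.0023 × 9.6288 × 39.60 × 4.6690 = 4.0947 mm/d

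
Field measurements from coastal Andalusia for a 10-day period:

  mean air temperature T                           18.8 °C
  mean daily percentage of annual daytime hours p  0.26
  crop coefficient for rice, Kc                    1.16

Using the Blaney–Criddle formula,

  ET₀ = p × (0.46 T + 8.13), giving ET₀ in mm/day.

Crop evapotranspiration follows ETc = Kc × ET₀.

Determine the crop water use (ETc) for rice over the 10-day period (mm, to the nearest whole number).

ET₀ = 0.26 × (0.46 × 18.8 + 8.13) = 0.26 × 16.778 = 4.3623 mm/d
ETc = Kc × ET₀ = 1.16 × 4.3623 = 5.0603 mm/d
Over 10 days: 5.0603 × 10 = 50.603 mm

51 mm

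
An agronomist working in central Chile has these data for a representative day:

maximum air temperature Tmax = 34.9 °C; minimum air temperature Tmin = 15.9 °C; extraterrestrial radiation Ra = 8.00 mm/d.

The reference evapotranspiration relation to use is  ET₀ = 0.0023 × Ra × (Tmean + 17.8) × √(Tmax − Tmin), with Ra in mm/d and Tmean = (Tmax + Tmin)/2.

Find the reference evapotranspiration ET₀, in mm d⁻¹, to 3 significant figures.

Tmean = (34.9 + 15.9)/2 = 25.40 °C
ET₀ = 0.0023 × 8.00 × (25.40 + 17.8) × √19.0 = 0.0023 × 8.00 × 43.20 × 4.3589 = 3.4648 mm/d

3.46 mm d⁻¹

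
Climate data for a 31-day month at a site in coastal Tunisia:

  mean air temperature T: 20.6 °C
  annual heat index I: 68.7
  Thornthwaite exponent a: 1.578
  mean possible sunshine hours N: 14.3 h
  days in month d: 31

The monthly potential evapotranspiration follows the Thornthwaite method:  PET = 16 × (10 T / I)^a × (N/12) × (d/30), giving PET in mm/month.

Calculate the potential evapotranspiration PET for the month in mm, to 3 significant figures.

10T/I = 10 × 20.6 / 68.7 = 2.9985
(10T/I)^a = 2.9985^1.578 = 5.6566
Uncorrected PET = 16 × 5.6566 = 90.506 mm
Correction = (N/12)(d/30) = (14.3/12)(31/30) = 1.2314
PET = 90.506 × 1.2314 = 111.449 mm/month

111 mm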